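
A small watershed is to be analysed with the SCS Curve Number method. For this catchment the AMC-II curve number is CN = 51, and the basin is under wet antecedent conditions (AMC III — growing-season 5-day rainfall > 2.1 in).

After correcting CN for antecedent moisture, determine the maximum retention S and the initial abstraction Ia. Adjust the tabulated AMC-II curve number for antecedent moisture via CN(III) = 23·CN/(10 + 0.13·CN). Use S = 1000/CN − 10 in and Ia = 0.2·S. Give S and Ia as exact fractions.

Adjust CN=51 to AMC III: 23·51/(10 + 0.13·51) → 1173 ÷ (1663/100) = 117300/1663 ≈ 70.535
Max retention: S = 1000/(117300/1663) − 10 = 4900/1173 in (≈ 4.177 in)
Ia = 0.2·(4900/1173) = 980/1173 in ≈ 0.835 in

S = 4900/1173 in ≈ 4.177 in; Ia = 980/1173 in ≈ 0.835 in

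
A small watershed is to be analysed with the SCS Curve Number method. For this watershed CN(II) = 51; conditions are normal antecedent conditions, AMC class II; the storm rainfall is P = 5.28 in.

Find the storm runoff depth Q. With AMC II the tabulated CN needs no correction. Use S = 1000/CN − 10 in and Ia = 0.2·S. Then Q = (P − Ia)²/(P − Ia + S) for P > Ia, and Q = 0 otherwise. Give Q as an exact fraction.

AMC II — tabulated CN = 51 applies directly.
S = 1000/51 − 10 = 490/51 in ≈ 9.608 in
Ia = 0.2S: 0.2·9.608 = 1.922 in (exactly 98/51)
P − Ia = 5.280 − 1.922 = 4282/1275 ≈ 3.358 in (> 0, runoff occurs)
Q: (4282/1275)² ÷ (16532/1275) = 4583881/5269575 in (≈ 0.870 in)

Q = 4583881/5269575 in ≈ 0.870 in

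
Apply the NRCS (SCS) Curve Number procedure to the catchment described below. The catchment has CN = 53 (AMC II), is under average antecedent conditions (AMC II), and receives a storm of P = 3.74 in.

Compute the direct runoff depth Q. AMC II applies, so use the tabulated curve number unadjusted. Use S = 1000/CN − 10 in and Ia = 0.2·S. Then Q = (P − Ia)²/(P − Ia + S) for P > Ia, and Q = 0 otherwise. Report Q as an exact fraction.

CN(II) = 53; AMC II needs no correction.
Retention S: 1000/CN − 10 with CN=53.000 → S = 470/53 ≈ 8.868 in
Ia = 0.2S: 0.2·8.868 = 1.774 in (exactly 94/53)
Excess rainfall: 3.740 − 1.774 = 1.966 in; P > Ia so Q > 0
Q = (5211/2650)²/((5211/2650) + 470/53) = (27154521/7022500)/(28711/2650) = 27154521/76084150 in ≈ 0.357 in

Q = 27154521/76084150 in ≈ 0.357 in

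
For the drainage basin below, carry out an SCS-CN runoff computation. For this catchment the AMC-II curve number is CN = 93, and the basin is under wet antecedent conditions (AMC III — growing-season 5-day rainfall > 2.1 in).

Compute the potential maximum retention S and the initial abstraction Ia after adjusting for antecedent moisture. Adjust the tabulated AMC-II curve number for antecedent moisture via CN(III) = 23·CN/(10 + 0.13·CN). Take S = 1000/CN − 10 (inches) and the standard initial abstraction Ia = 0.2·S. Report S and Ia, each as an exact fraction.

Wet (AMC III): CN(III) = 23·93/(10 + 0.13·93) = 2139/(2209/100) = 213900/2209 ≈ 96.831
Retention S: 1000/CN − 10 with CN=96.831 → S = 700/2139 ≈ 0.327 in
Initial abstraction Ia = S/5 = (700/2139)/5 = 140/2139 ≈ 0.065 in

S = 700/2139 in ≈ 0.327 in; Ia = 140/2139 in ≈ 0.065 in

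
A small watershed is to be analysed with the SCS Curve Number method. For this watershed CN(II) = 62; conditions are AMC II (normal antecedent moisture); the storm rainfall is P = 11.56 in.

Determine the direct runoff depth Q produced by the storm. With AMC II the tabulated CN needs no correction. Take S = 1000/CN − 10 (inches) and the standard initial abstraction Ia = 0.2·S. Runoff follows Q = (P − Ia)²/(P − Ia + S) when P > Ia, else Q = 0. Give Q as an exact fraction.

Q = 64144081/9888225 in ≈ 6.487 in

CN(II) = 62; AMC II needs no correction.
Retention S: 1000/CN − 10 with CN=62.000 → S = 190/31 ≈ 6.129 in
Ia = 0.2·(190/31) = 38/31 in ≈ 1.226 in
P − Ia = 11.560 − 1.226 = 8009/775 ≈ 10.334 in (> 0, runoff occurs)
Q: (8009/775)² ÷ (12759/775) = 64144081/9888225 in (≈ 6.487 in)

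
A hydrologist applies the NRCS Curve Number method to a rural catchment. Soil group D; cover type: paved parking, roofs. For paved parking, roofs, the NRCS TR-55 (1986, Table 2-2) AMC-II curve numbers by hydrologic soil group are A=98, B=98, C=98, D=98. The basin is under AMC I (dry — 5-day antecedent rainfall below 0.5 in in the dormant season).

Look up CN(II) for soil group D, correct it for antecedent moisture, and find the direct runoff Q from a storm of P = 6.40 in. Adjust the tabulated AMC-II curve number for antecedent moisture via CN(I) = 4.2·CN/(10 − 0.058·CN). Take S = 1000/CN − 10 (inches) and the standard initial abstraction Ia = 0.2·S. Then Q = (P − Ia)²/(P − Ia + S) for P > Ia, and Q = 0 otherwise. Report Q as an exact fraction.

NRCS table: paved parking, roofs, soil group D → CN(II) = 98
Adjust CN=98 to AMC I: 4.2·98/(10 − 0.058·98) → (2058/5) ÷ (1079/250) = 102900/1079 ≈ 95.366
Retention S: 1000/CN − 10 with CN=95.366 → S = 500/1029 ≈ 0.486 in
Initial abstraction Ia = S/5 = (500/1029)/5 = 100/1029 ≈ 0.097 in
Excess rainfall: 6.400 − 0.097 = 6.303 in; P > Ia so Q > 0
Q: (32428/5145)² ÷ (34928/5145) = 65723449/11231535 in (≈ 5.852 in)

Q = 65723449/11231535 in ≈ 5.852 in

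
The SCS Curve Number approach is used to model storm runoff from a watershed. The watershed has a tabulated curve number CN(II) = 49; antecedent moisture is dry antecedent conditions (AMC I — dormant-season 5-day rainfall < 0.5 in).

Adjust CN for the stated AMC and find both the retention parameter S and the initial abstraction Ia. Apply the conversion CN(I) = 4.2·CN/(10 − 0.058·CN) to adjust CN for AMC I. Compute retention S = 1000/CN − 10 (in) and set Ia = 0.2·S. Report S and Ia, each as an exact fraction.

S = 8500/343 in ≈ 24.781 in; Ia = 1700/343 in ≈ 4.956 in

CN(I) from CN(II)=49: (4.2·49)/(10 − 0.058·49) = 34300/1193 ≈ 28.751
Retention S: 1000/CN − 10 with CN=28.751 → S = 8500/343 ≈ 24.781 in
Ia = 0.2·(8500/343) = 1700/343 in ≈ 4.956 in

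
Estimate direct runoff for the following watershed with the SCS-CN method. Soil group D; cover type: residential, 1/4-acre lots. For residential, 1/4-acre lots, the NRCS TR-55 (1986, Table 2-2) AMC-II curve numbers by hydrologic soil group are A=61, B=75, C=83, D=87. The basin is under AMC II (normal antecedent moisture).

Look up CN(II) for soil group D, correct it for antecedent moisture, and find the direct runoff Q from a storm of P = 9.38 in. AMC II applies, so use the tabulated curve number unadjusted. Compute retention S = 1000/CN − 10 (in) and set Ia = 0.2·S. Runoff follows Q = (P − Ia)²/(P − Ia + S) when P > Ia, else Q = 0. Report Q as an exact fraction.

NRCS table: residential, 1/4-acre lots, soil group D → CN(II) = 87
CN(II) = 87; AMC II needs no correction.
S = 1000/87 − 10 = 130/87 in ≈ 1.494 in
Ia = 0.2S: 0.2·1.494 = 0.299 in (exactly 26/87)
P − Ia = 9.380 − 0.299 = 39503/4350 ≈ 9.081 in (> 0, runoff occurs)
Q: (39503/4350)² ÷ (46003/4350) = 1560487009/200113050 in (≈ 7.798 in)

Q = 1560487009/200113050 in ≈ 7.798 in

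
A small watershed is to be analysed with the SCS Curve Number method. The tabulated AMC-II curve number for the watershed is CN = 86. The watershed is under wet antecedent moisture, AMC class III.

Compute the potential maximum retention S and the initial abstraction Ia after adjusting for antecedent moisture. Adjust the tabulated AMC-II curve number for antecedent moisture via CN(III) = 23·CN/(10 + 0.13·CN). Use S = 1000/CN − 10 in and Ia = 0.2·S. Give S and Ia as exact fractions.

S = 700/989 in ≈ 0.708 in; Ia = 140/989 in ≈ 0.142 in

Adjust CN=86 to AMC III: 23·86/(10 + 0.13·86) → 1978 ÷ (1059/50) = 98900/1059 ≈ 93.390
Retention S: 1000/CN − 10 with CN=93.390 → S = 700/989 ≈ 0.708 in
Ia = 0.2S: 0.2·0.708 = 0.142 in (exactly 140/989)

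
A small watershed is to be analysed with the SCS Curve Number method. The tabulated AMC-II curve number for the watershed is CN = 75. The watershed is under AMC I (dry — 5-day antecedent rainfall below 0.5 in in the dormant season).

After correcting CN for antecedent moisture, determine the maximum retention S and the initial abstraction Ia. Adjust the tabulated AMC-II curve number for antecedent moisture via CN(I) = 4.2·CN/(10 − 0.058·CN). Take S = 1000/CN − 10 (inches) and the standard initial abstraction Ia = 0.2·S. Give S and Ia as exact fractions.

S = 500/63 in ≈ 7.937 in; Ia = 100/63 in ≈ 1.587 in

Dry (AMC I): CN(I) = 4.2·75/(10 − 0.058·75) = 315/(113/20) = 6300/113 ≈ 55.752
Retention S: 1000/CN − 10 with CN=55.752 → S = 500/63 ≈ 7.937 in
Ia = 0.2·(500/63) = 100/63 in ≈ 1.587 in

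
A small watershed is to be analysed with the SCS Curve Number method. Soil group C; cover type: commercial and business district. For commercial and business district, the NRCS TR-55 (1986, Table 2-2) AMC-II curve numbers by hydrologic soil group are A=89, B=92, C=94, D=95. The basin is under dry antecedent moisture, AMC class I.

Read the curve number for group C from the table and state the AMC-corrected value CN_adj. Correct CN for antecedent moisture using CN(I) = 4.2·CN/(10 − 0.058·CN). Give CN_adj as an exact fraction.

NRCS table: commercial and business district, soil group C → CN(II) = 94
CN(I) from CN(II)=94: (4.2·94)/(10 − 0.058·94) = 32900/379 ≈ 86.807

CN_adj = 32900/379 ≈ 86.807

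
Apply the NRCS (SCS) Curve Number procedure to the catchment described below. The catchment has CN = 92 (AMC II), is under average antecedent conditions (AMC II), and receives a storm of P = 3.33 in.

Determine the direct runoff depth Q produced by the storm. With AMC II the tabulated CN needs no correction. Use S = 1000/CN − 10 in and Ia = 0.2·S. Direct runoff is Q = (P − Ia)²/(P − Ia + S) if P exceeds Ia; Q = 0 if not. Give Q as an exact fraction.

CN(II) = 92; AMC II needs no correction.
S = 1000/92 − 10 = 20/23 in ≈ 0.870 in
Ia = 0.2S: 0.2·0.870 = 0.174 in (exactly 4/23)
P − Ia = 3.330 − 0.174 = 7259/2300 ≈ 3.156 in (> 0, runoff occurs)
Runoff Q = (P−Ia)²/(P−Ia+S) = (3.156)²/(3.156+0.870) = 52693081/21295700 ≈ 2.474 in

Q = 52693081/21295700 in ≈ 2.474 in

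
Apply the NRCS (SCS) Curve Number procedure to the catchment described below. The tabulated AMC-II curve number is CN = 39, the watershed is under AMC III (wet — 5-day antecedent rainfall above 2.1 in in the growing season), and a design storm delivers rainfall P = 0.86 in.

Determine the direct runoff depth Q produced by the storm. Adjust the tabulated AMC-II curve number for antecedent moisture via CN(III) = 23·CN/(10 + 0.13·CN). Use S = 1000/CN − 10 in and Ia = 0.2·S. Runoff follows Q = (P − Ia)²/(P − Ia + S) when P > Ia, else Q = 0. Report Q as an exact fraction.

Adjust CN=39 to AMC III: 23·39/(10 + 0.13·39) → 897 ÷ (1507/100) = 89700/1507 ≈ 59.522
S = 1000/(89700/1507) − 10 = 6100/897 in ≈ 6.800 in
Initial abstraction Ia = S/5 = (6100/897)/5 = 1220/897 ≈ 1.360 in
P = 0.860 ≤ Ia = 1.360 in: entire storm abstracted, Q = 0.

Q = 0 in ≈ 0.000 in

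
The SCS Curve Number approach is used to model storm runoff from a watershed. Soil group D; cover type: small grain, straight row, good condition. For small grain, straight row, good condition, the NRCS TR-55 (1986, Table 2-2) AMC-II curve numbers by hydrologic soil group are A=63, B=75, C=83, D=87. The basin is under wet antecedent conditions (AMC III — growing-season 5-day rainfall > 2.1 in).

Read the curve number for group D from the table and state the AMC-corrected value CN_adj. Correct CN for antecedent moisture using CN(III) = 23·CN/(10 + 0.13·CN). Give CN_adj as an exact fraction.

NRCS table: small grain, straight row, good condition, soil group D → CN(II) = 87
Wet (AMC III): CN(III) = 23·87/(10 + 0.13·87) = 2001/(2131/100) = 200100/2131 ≈ 93.900

CN_adj = 200100/2131 ≈ 93.900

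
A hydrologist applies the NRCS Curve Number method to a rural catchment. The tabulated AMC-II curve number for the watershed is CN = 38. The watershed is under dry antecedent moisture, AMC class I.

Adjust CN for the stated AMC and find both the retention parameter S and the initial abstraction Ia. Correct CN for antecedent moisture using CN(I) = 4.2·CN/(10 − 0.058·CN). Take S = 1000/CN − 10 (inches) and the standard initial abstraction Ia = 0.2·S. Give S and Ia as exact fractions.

CN(I) from CN(II)=38: (4.2·38)/(10 − 0.058·38) = 39900/1949 ≈ 20.472
Retention S: 1000/CN − 10 with CN=20.472 → S = 15500/399 ≈ 38.847 in
Initial abstraction Ia = S/5 = (15500/399)/5 = 3100/399 ≈ 7.769 in

S = 15500/399 in ≈ 38.847 in; Ia = 3100/399 in ≈ 7.769 in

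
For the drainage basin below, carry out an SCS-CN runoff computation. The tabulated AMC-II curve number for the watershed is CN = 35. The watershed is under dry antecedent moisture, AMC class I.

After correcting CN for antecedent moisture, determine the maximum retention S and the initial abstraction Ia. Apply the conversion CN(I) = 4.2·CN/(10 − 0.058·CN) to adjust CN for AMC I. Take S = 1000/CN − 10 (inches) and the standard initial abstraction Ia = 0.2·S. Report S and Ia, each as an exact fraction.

CN(I) from CN(II)=35: (4.2·35)/(10 − 0.058·35) = 14700/797 ≈ 18.444
Retention S: 1000/CN − 10 with CN=18.444 → S = 6500/147 ≈ 44.218 in
Ia = 0.2S: 0.2·44.218 = 8.844 in (exactly 1300/147)

S = 6500/147 in ≈ 44.218 in; Ia = 1300/147 in ≈ 8.844 in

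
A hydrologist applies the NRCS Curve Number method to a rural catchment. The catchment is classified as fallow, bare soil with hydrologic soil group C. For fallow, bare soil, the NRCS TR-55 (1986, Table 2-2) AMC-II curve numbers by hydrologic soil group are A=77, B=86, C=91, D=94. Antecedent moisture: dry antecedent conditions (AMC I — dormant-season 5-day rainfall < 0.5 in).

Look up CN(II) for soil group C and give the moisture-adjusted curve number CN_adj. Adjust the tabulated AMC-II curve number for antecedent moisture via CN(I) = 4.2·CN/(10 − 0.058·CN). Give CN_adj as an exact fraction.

CN_adj = 63700/787 ≈ 80.940

NRCS table: fallow, bare soil, soil group C → CN(II) = 91
Adjust CN=91 to AMC I: 4.2·91/(10 − 0.058·91) → (1911/5) ÷ (2361/500) = 63700/787 ≈ 80.940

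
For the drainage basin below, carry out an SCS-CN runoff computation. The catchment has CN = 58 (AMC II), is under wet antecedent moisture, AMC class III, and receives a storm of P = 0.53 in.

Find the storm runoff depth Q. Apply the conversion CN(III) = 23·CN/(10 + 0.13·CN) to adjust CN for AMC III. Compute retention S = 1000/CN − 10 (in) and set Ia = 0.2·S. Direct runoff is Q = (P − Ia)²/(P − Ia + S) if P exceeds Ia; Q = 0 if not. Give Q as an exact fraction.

Q = 0 in ≈ 0.000 in

CN(III) from CN(II)=58: (23·58)/(10 + 0.13·58) = 66700/877 ≈ 76.055
Retention S: 1000/CN − 10 with CN=76.055 → S = 2100/667 ≈ 3.148 in
Ia = 0.2·(2100/667) = 420/667 in ≈ 0.630 in
P = 0.530 ≤ Ia = 0.630 in: entire storm abstracted, Q = 0.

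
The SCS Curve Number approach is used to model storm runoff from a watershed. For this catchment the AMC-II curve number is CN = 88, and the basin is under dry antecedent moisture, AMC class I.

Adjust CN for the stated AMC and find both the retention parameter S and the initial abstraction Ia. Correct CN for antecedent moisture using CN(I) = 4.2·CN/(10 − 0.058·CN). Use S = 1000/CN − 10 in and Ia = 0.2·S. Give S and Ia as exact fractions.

Dry (AMC I): CN(I) = 4.2·88/(10 − 0.058·88) = (1848/5)/(612/125) = 3850/51 ≈ 75.490
Retention S: 1000/CN − 10 with CN=75.490 → S = 250/77 ≈ 3.247 in
Ia = 0.2·(250/77) = 50/77 in ≈ 0.649 in

S = 250/77 in ≈ 3.247 in; Ia = 50/77 in ≈ 0.649 in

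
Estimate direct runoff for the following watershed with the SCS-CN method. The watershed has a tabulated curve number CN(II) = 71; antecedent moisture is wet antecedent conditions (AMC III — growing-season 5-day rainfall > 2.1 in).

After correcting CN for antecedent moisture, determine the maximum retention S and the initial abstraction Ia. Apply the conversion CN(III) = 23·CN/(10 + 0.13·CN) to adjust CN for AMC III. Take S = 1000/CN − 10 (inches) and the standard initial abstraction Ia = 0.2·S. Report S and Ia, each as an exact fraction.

S = 2900/1633 in ≈ 1.776 in; Ia = 580/1633 in ≈ 0.355 in

CN(III) from CN(II)=71: (23·71)/(10 + 0.13·71) = 163300/1923 ≈ 84.919
S = 1000/(163300/1923) − 10 = 2900/1633 in ≈ 1.776 in
Initial abstraction Ia = S/5 = (2900/1633)/5 = 580/1633 ≈ 0.355 in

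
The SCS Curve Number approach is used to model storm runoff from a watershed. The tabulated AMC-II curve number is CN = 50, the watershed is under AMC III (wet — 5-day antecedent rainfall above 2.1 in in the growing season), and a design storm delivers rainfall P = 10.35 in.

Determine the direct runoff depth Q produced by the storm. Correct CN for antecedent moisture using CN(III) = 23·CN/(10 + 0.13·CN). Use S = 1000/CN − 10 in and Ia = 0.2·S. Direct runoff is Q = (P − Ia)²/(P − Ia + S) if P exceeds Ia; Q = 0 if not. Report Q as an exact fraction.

Adjust CN=50 to AMC III: 23·50/(10 + 0.13·50) → 1150 ÷ (33/2) = 2300/33 ≈ 69.697
Max retention: S = 1000/(2300/33) − 10 = 100/23 in (≈ 4.348 in)
Ia = 0.2·(100/23) = 20/23 in ≈ 0.870 in
Since P=10.350 > Ia=0.870: effective rainfall P−Ia = 4361/460 in
Q = (4361/460)²/((4361/460) + 100/23) = (19018321/211600)/(6361/460) = 19018321/2926060 in ≈ 6.500 in

Q = 19018321/2926060 in ≈ 6.500 in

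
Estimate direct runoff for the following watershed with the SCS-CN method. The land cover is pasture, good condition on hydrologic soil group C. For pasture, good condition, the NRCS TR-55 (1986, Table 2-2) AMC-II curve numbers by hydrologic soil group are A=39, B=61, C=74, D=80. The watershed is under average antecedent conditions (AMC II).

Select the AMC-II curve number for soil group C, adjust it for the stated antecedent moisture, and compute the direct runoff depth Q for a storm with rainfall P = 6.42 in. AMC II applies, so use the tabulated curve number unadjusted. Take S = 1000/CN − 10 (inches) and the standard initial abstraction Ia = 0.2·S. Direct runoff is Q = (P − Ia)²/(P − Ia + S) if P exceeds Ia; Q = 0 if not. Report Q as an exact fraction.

NRCS table: pasture, good condition, soil group C → CN(II) = 74
AMC II — tabulated CN = 74 applies directly.
S = 1000/74 − 10 = 130/37 in ≈ 3.514 in
Initial abstraction Ia = S/5 = (130/37)/5 = 26/37 ≈ 0.703 in
Since P=6.420 > Ia=0.703: effective rainfall P−Ia = 10577/1850 in
Q = (10577/1850)²/((10577/1850) + 130/37) = (111872929/3422500)/(17077/1850) = 111872929/31592450 in ≈ 3.541 in

Q = 111872929/31592450 in ≈ 3.541 in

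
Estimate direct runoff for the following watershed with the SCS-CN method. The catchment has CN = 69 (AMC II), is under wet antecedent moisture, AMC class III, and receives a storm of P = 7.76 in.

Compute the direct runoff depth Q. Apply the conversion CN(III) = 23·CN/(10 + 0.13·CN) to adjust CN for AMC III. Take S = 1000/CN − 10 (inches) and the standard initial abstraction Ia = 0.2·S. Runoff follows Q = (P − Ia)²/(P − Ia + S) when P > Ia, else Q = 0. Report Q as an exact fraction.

Adjust CN=69 to AMC III: 23·69/(10 + 0.13·69) → 1587 ÷ (1897/100) = 158700/1897 ≈ 83.658
S = 1000/(158700/1897) − 10 = 3100/1587 in ≈ 1.953 in
Initial abstraction Ia = S/5 = (3100/1587)/5 = 620/1587 ≈ 0.391 in
Excess rainfall: 7.760 − 0.391 = 7.369 in; P > Ia so Q > 0
Runoff Q = (P−Ia)²/(P−Ia+S) = (7.369)²/(7.369+1.953) = 42742447442/7337454825 ≈ 5.825 in

Q = 42742447442/7337454825 in ≈ 5.825 in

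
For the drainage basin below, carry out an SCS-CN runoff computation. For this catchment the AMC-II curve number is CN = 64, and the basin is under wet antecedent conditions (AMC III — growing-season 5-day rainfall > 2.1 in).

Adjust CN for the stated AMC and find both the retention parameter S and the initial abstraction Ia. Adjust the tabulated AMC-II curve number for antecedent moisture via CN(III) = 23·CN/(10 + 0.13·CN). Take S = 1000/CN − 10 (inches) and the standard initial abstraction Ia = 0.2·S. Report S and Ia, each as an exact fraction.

Adjust CN=64 to AMC III: 23·64/(10 + 0.13·64) → 1472 ÷ (458/25) = 18400/229 ≈ 80.349
Max retention: S = 1000/(18400/229) − 10 = 225/92 in (≈ 2.446 in)
Ia = 0.2·(225/92) = 45/92 in ≈ 0.489 in

S = 225/92 in ≈ 2.446 in; Ia = 45/92 in ≈ 0.489 in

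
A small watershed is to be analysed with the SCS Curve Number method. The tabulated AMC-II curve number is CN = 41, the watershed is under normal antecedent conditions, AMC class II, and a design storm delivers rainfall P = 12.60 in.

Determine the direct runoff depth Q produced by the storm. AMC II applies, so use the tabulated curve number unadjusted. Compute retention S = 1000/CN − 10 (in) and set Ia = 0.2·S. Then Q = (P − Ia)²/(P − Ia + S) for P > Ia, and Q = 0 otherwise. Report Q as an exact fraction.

Q = 3972049/1013315 in ≈ 3.920 in

AMC II — tabulated CN = 41 applies directly.
S = 1000/41 − 10 = 590/41 in ≈ 14.390 in
Ia = 0.2·(590/41) = 118/41 in ≈ 2.878 in
Since P=12.600 > Ia=2.878: effective rainfall P−Ia = 1993/205 in
Q: (1993/205)² ÷ (4943/205) = 3972049/1013315 in (≈ 3.920 in)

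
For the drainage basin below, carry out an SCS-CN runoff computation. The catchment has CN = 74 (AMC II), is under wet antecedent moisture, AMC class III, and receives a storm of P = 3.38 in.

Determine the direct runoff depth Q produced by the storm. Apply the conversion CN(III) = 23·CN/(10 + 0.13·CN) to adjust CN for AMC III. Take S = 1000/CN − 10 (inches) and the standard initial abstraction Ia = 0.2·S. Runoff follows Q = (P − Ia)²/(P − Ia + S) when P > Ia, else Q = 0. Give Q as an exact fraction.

Wet (AMC III): CN(III) = 23·74/(10 + 0.13·74) = 1702/(981/50) = 85100/981 ≈ 86.748
Max retention: S = 1000/(85100/981) − 10 = 1300/851 in (≈ 1.528 in)
Initial abstraction Ia = S/5 = (1300/851)/5 = 260/851 ≈ 0.306 in
P − Ia = 3.380 − 0.306 = 130819/42550 ≈ 3.074 in (> 0, runoff occurs)
Runoff Q = (P−Ia)²/(P−Ia+S) = (3.074)²/(3.074+1.528) = 1316431597/640930650 ≈ 2.054 in

Q = 1316431597/640930650 in ≈ 2.054 in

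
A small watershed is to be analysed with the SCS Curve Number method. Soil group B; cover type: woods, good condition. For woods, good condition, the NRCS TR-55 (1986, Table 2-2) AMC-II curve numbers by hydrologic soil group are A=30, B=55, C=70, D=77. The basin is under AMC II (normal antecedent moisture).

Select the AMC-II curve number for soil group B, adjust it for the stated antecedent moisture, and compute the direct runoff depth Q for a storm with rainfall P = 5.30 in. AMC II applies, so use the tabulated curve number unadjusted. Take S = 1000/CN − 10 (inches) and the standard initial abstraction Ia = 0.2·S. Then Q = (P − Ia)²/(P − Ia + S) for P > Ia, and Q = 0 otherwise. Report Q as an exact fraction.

NRCS table: woods, good condition, soil group B → CN(II) = 55
CN(II) = 55; AMC II needs no correction.
S = 1000/55 − 10 = 90/11 in ≈ 8.182 in
Ia = 0.2·(90/11) = 18/11 in ≈ 1.636 in
Excess rainfall: 5.300 − 1.636 = 3.664 in; P > Ia so Q > 0
Q: (403/110)² ÷ (1303/110) = 162409/143330 in (≈ 1.133 in)

Q = 162409/143330 in ≈ 1.133 in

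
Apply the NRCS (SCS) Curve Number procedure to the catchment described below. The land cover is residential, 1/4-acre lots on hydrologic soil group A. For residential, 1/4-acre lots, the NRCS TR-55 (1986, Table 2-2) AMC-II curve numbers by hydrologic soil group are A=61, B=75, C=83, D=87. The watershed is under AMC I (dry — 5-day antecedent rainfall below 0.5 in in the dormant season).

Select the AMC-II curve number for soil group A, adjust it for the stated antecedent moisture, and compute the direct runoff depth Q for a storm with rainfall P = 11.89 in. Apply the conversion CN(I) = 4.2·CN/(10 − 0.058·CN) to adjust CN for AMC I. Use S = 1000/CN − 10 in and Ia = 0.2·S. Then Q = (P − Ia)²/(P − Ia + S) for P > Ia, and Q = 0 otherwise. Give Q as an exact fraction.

NRCS table: residential, 1/4-acre lots, soil group A → CN(II) = 61
Dry (AMC I): CN(I) = 4.2·61/(10 − 0.058·61) = (1281/5)/(3231/500) = 42700/1077 ≈ 39.647
Retention S: 1000/CN − 10 with CN=39.647 → S = 6500/427 ≈ 15.222 in
Initial abstraction Ia = S/5 = (6500/427)/5 = 1300/427 ≈ 3.044 in
Since P=11.890 > Ia=3.044: effective rainfall P−Ia = 377703/42700 in
Q = (377703/42700)²/((377703/42700) + 6500/427) = (142659556209/1823290000)/(1027703/42700) = 142659556209/43882918100 in ≈ 3.251 in

Q = 142659556209/43882918100 in ≈ 3.251 in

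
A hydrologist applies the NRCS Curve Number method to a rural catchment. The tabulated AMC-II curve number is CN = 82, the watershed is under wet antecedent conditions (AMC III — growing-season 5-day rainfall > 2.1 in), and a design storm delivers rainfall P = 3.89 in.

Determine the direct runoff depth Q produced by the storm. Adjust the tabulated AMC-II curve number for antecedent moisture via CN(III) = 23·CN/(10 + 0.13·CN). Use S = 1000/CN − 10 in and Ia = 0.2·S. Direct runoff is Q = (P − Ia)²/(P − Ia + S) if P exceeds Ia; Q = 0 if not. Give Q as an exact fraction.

Q = 121680275929/41381386100 in ≈ 2.940 in

Wet (AMC III): CN(III) = 23·82/(10 + 0.13·82) = 1886/(1033/50) = 94300/1033 ≈ 91.288
Retention S: 1000/CN − 10 with CN=91.288 → S = 900/943 ≈ 0.954 in
Ia = 0.2·(900/943) = 180/943 in ≈ 0.191 in
P − Ia = 3.890 − 0.191 = 348827/94300 ≈ 3.699 in (> 0, runoff occurs)
Q = (348827/94300)²/((348827/94300) + 900/943) = (121680275929/8892490000)/(438827/94300) = 121680275929/41381386100 in ≈ 2.940 in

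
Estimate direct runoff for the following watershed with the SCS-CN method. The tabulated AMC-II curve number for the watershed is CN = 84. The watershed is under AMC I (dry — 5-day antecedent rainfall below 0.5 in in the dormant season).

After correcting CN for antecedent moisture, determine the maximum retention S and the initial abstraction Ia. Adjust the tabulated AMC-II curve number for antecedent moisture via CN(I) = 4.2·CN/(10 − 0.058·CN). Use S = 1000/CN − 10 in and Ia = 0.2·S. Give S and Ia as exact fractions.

S = 2000/441 in ≈ 4.535 in; Ia = 400/441 in ≈ 0.907 in

CN(I) from CN(II)=84: (4.2·84)/(10 − 0.058·84) = 44100/641 ≈ 68.799
Max retention: S = 1000/(44100/641) − 10 = 2000/441 in (≈ 4.535 in)
Initial abstraction Ia = S/5 = (2000/441)/5 = 400/441 ≈ 0.907 in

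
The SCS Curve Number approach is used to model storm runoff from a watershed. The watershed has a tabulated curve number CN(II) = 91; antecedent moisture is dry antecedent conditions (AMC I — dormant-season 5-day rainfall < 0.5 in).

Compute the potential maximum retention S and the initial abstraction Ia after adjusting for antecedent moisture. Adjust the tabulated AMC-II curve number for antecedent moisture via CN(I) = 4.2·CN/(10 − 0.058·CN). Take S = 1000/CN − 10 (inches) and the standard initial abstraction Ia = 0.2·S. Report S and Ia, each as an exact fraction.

S = 1500/637 in ≈ 2.355 in; Ia = 300/637 in ≈ 0.471 in

CN(I) from CN(II)=91: (4.2·91)/(10 − 0.058·91) = 63700/787 ≈ 80.940
Max retention: S = 1000/(63700/787) − 10 = 1500/637 in (≈ 2.355 in)
Ia = 0.2S: 0.2·2.355 = 0.471 in (exactly 300/637)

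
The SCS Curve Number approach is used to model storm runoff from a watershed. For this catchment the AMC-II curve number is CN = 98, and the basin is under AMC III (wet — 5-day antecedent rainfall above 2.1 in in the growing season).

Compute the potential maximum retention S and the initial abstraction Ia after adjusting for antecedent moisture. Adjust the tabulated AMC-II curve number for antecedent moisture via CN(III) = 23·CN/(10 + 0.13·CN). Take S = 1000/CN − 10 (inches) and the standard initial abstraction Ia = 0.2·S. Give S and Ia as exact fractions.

S = 100/1127 in ≈ 0.089 in; Ia = 20/1127 in ≈ 0.018 in

Adjust CN=98 to AMC III: 23·98/(10 + 0.13·98) → 2254 ÷ (1137/50) = 112700/1137 ≈ 99.120
Retention S: 1000/CN − 10 with CN=99.120 → S = 100/1127 ≈ 0.089 in
Ia = 0.2·(100/1127) = 20/1127 in ≈ 0.018 in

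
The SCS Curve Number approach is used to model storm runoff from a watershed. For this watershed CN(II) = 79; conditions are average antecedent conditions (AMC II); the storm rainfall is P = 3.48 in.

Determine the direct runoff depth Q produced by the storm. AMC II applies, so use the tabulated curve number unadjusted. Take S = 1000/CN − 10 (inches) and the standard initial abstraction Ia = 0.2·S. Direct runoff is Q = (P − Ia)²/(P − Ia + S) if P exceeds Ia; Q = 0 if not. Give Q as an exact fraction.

AMC II — tabulated CN = 79 applies directly.
Max retention: S = 1000/79 − 10 = 210/79 in (≈ 2.658 in)
Ia = 0.2·(210/79) = 42/79 in ≈ 0.532 in
Excess rainfall: 3.480 − 0.532 = 2.948 in; P > Ia so Q > 0
Q: (5823/1975)² ÷ (11073/1975) = 11302443/7289725 in (≈ 1.550 in)

Q = 11302443/7289725 in ≈ 1.550 in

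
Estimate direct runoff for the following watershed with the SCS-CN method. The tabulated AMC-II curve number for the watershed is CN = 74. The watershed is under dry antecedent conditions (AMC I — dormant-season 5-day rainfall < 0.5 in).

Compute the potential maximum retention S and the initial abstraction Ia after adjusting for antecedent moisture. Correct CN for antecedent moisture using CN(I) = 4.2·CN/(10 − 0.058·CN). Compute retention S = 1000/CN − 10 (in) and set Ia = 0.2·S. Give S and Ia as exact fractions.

S = 6500/777 in ≈ 8.366 in; Ia = 1300/777 in ≈ 1.673 in

Dry (AMC I): CN(I) = 4.2·74/(10 − 0.058·74) = (1554/5)/(1427/250) = 77700/1427 ≈ 54.450
S = 1000/(77700/1427) − 10 = 6500/777 in ≈ 8.366 in
Initial abstraction Ia = S/5 = (6500/777)/5 = 1300/777 ≈ 1.673 in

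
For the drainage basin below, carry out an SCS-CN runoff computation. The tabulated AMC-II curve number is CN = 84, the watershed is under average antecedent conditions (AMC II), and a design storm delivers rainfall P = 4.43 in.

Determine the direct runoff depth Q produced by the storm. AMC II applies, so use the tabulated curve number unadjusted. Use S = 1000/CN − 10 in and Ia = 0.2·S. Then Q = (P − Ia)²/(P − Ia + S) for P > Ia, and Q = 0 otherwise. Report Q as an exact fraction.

Q = 72301009/26256300 in ≈ 2.754 in

AMC II — tabulated CN = 84 applies directly.
S = 1000/84 − 10 = 40/21 in ≈ 1.905 in
Initial abstraction Ia = S/5 = (40/21)/5 = 8/21 ≈ 0.381 in
Excess rainfall: 4.430 − 0.381 = 4.049 in; P > Ia so Q > 0
Q = (8503/2100)²/((8503/2100) + 40/21) = (72301009/4410000)/(12503/2100) = 72301009/26256300 in ≈ 2.754 in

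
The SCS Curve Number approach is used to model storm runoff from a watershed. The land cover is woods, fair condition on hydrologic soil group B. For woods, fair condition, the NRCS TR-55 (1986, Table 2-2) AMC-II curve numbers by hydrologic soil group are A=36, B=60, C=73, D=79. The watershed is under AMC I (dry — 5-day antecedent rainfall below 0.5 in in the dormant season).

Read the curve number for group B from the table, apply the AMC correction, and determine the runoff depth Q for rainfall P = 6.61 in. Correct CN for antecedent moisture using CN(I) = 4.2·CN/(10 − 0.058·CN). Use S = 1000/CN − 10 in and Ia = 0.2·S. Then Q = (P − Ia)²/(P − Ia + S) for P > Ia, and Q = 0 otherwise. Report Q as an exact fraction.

Q = 468419449/766350900 in ≈ 0.611 in

NRCS table: woods, fair condition, soil group B → CN(II) = 60
Dry (AMC I): CN(I) = 4.2·60/(10 − 0.058·60) = 252/(163/25) = 6300/163 ≈ 38.650
S = 1000/(6300/163) − 10 = 1000/63 in ≈ 15.873 in
Initial abstraction Ia = S/5 = (1000/63)/5 = 200/63 ≈ 3.175 in
Since P=6.610 > Ia=3.175: effective rainfall P−Ia = 21643/6300 in
Q = (21643/6300)²/((21643/6300) + 1000/63) = (468419449/39690000)/(121643/6300) = 468419449/766350900 in ≈ 0.611 in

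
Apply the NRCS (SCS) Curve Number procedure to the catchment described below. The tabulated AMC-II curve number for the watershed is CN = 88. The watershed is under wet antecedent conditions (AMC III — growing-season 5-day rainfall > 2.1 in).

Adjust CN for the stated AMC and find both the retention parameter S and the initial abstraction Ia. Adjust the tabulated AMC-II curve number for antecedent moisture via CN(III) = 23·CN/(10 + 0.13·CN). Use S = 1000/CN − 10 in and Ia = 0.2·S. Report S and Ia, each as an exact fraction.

CN(III) from CN(II)=88: (23·88)/(10 + 0.13·88) = 6325/67 ≈ 94.403
Max retention: S = 1000/(6325/67) − 10 = 150/253 in (≈ 0.593 in)
Ia = 0.2S: 0.2·0.593 = 0.119 in (exactly 30/253)

S = 150/253 in ≈ 0.593 in; Ia = 30/253 in ≈ 0.119 in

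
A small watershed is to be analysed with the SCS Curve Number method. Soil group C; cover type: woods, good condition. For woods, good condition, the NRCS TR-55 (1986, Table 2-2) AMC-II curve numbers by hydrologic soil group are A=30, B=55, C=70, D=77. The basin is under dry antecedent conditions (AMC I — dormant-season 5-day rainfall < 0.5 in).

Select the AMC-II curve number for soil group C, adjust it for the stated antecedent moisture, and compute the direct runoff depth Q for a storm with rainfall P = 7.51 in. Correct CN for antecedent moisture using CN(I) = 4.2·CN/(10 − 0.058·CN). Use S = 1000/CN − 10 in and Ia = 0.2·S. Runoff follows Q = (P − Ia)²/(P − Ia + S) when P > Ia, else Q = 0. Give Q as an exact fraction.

NRCS table: woods, good condition, soil group C → CN(II) = 70
CN(I) from CN(II)=70: (4.2·70)/(10 − 0.058·70) = 4900/99 ≈ 49.495
Max retention: S = 1000/(4900/99) − 10 = 500/49 in (≈ 10.204 in)
Initial abstraction Ia = S/5 = (500/49)/5 = 100/49 ≈ 2.041 in
Excess rainfall: 7.510 − 2.041 = 5.469 in; P > Ia so Q > 0
Runoff Q = (P−Ia)²/(P−Ia+S) = (5.469)²/(5.469+10.204) = 718186401/376315100 ≈ 1.908 in

Q = 718186401/376315100 in ≈ 1.908 in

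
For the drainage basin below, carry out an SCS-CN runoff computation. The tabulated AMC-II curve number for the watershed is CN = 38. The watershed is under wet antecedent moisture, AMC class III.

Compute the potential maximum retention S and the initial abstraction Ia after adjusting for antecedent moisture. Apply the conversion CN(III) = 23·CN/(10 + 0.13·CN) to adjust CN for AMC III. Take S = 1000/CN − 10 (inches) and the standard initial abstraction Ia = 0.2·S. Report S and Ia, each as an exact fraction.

Wet (AMC III): CN(III) = 23·38/(10 + 0.13·38) = 874/(747/50) = 43700/747 ≈ 58.501
S = 1000/(43700/747) − 10 = 3100/437 in ≈ 7.094 in
Initial abstraction Ia = S/5 = (3100/437)/5 = 620/437 ≈ 1.419 in

S = 3100/437 in ≈ 7.094 in; Ia = 620/437 in ≈ 1.419 in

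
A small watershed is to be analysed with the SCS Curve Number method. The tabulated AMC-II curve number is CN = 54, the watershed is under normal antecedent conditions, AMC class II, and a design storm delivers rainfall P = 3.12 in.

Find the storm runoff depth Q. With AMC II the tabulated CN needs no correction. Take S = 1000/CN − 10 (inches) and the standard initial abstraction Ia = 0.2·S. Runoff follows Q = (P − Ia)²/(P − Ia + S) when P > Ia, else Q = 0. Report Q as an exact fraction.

Q = 456968/2263275 in ≈ 0.202 in

AMC II — tabulated CN = 54 applies directly.
S = 1000/54 − 10 = 230/27 in ≈ 8.519 in
Ia = 0.2S: 0.2·8.519 = 1.704 in (exactly 46/27)
Excess rainfall: 3.120 − 1.704 = 1.416 in; P > Ia so Q > 0
Q: (956/675)² ÷ (6706/675) = 456968/2263275 in (≈ 0.202 in)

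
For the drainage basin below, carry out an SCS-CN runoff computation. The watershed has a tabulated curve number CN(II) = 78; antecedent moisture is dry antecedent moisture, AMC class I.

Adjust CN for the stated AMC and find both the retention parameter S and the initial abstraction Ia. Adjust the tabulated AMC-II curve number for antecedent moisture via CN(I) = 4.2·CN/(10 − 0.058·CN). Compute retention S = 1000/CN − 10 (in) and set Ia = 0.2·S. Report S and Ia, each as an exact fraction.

S = 5500/819 in ≈ 6.716 in; Ia = 1100/819 in ≈ 1.343 in

Dry (AMC I): CN(I) = 4.2·78/(10 − 0.058·78) = (1638/5)/(1369/250) = 81900/1369 ≈ 59.825
Retention S: 1000/CN − 10 with CN=59.825 → S = 5500/819 ≈ 6.716 in
Ia = 0.2·(5500/819) = 1100/819 in ≈ 1.343 in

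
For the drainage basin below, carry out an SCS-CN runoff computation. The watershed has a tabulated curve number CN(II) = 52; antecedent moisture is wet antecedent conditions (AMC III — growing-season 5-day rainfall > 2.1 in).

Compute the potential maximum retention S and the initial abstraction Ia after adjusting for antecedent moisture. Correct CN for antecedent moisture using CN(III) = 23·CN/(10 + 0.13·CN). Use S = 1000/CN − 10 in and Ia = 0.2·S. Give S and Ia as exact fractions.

CN(III) from CN(II)=52: (23·52)/(10 + 0.13·52) = 29900/419 ≈ 71.360
Max retention: S = 1000/(29900/419) − 10 = 1200/299 in (≈ 4.013 in)
Initial abstraction Ia = S/5 = (1200/299)/5 = 240/299 ≈ 0.803 in

S = 1200/299 in ≈ 4.013 in; Ia = 240/299 in ≈ 0.803 in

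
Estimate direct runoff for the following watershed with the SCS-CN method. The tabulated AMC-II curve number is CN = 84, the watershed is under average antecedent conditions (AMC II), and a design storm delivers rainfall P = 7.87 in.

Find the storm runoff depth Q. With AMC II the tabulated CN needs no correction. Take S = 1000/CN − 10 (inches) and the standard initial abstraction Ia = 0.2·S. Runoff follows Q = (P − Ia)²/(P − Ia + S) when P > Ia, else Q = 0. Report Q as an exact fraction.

Q = 247338529/41426700 in ≈ 5.971 in

AMC II — tabulated CN = 84 applies directly.
Retention S: 1000/CN − 10 with CN=84.000 → S = 40/21 ≈ 1.905 in
Initial abstraction Ia = S/5 = (40/21)/5 = 8/21 ≈ 0.381 in
Excess rainfall: 7.870 − 0.381 = 7.489 in; P > Ia so Q > 0
Runoff Q = (P−Ia)²/(P−Ia+S) = (7.489)²/(7.489+1.905) = 247338529/41426700 ≈ 5.971 in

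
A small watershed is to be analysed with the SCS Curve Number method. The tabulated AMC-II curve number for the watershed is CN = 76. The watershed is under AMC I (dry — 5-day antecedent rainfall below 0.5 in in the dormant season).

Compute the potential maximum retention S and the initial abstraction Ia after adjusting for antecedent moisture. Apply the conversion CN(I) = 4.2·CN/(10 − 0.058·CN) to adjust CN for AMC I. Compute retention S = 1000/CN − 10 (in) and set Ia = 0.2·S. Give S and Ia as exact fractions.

Adjust CN=76 to AMC I: 4.2·76/(10 − 0.058·76) → (1596/5) ÷ (699/125) = 13300/233 ≈ 57.082
S = 1000/(13300/233) − 10 = 1000/133 in ≈ 7.519 in
Ia = 0.2·(1000/133) = 200/133 in ≈ 1.504 in

S = 1000/133 in ≈ 7.519 in; Ia = 200/133 in ≈ 1.504 in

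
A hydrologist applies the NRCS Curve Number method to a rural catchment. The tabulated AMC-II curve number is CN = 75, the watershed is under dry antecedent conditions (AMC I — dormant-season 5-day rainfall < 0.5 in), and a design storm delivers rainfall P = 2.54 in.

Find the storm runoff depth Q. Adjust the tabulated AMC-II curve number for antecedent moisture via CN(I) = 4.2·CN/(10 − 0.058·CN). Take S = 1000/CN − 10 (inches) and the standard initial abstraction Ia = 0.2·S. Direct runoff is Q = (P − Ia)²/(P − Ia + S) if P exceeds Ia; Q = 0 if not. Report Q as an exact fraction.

Q = 9006001/88203150 in ≈ 0.102 in

Adjust CN=75 to AMC I: 4.2·75/(10 − 0.058·75) → 315 ÷ (113/20) = 6300/113 ≈ 55.752
Max retention: S = 1000/(6300/113) − 10 = 500/63 in (≈ 7.937 in)
Ia = 0.2S: 0.2·7.937 = 1.587 in (exactly 100/63)
P − Ia = 2.540 − 1.587 = 3001/3150 ≈ 0.953 in (> 0, runoff occurs)
Q: (3001/3150)² ÷ (28001/3150) = 9006001/88203150 in (≈ 0.102 in)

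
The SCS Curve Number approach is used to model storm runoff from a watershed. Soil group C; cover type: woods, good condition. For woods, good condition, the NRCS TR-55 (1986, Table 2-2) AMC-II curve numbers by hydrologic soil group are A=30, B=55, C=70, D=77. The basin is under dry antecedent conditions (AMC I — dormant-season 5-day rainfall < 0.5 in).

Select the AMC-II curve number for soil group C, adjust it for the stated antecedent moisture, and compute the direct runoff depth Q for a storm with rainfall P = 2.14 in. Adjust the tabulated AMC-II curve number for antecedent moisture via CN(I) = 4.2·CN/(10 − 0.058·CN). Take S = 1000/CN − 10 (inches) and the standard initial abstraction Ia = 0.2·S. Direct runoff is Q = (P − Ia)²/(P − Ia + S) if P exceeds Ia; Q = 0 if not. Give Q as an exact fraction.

Q = 59049/61845350 in ≈ 0.001 in

NRCS table: woods, good condition, soil group C → CN(II) = 70
Adjust CN=70 to AMC I: 4.2·70/(10 − 0.058·70) → 294 ÷ (297/50) = 4900/99 ≈ 49.495
Retention S: 1000/CN − 10 with CN=49.495 → S = 500/49 ≈ 10.204 in
Initial abstraction Ia = S/5 = (500/49)/5 = 100/49 ≈ 2.041 in
Since P=2.140 > Ia=2.041: effective rainfall P−Ia = 243/2450 in
Q = (243/2450)²/((243/2450) + 500/49) = (59049/6002500)/(25243/2450) = 59049/61845350 in ≈ 0.001 in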